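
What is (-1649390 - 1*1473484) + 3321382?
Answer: 198508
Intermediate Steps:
(-1649390 - 1*1473484) + 3321382 = (-1649390 - 1473484) + 3321382 = -3122874 + 3321382 = 198508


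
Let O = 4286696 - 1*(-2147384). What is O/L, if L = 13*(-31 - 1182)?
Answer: -6434080/15769 ≈ -408.02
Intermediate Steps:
L = -15769 (L = 13*(-1213) = -15769)
O = 6434080 (O = 4286696 + 2147384 = 6434080)
O/L = 6434080/(-15769) = 6434080*(-1/15769) = -6434080/15769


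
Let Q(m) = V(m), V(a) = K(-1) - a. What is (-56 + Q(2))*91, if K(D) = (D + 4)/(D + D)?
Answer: -10829/2 ≈ -5414.5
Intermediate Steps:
K(D) = (4 + D)/(2*D) (K(D) = (4 + D)/((2*D)) = (4 + D)*(1/(2*D)) = (4 + D)/(2*D))
V(a) = -3/2 - a (V(a) = (½)*(4 - 1)/(-1) - a = (½)*(-1)*3 - a = -3/2 - a)
Q(m) = -3/2 - m
(-56 + Q(2))*91 = (-56 + (-3/2 - 1*2))*91 = (-56 + (-3/2 - 2))*91 = (-56 - 7/2)*91 = -119/2*91 = -10829/2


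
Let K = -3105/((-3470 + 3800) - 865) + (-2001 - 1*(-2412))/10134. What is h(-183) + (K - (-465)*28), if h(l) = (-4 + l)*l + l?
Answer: 17011038265/361446 ≈ 47064.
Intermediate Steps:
h(l) = l + l*(-4 + l) (h(l) = l*(-4 + l) + l = l + l*(-4 + l))
K = 2112397/361446 (K = -3105/(330 - 865) + (-2001 + 2412)*(1/10134) = -3105/(-535) + 411*(1/10134) = -3105*(-1/535) + 137/3378 = 621/107 + 137/3378 = 2112397/361446 ≈ 5.8443)
h(-183) + (K - (-465)*28) = -183*(-3 - 183) + (2112397/361446 - (-465)*28) = -183*(-186) + (2112397/361446 - 1*(-13020)) = 34038 + (2112397/361446 + 13020) = 34038 + 4708139317/361446 = 17011038265/361446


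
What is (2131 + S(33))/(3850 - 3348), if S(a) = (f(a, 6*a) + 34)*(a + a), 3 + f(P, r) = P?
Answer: 6355/502 ≈ 12.659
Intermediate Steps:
f(P, r) = -3 + P
S(a) = 2*a*(31 + a) (S(a) = ((-3 + a) + 34)*(a + a) = (31 + a)*(2*a) = 2*a*(31 + a))
(2131 + S(33))/(3850 - 3348) = (2131 + 2*33*(31 + 33))/(3850 - 3348) = (2131 + 2*33*64)/502 = (2131 + 4224)*(1/502) = 6355*(1/502) = 6355/502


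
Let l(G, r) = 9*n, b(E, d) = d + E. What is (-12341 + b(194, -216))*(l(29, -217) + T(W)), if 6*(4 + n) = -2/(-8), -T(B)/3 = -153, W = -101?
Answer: -41873481/8 ≈ -5.2342e+6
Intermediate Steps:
T(B) = 459 (T(B) = -3*(-153) = 459)
b(E, d) = E + d
n = -95/24 (n = -4 + (-2/(-8))/6 = -4 + (-2*(-⅛))/6 = -4 + (⅙)*(¼) = -4 + 1/24 = -95/24 ≈ -3.9583)
l(G, r) = -285/8 (l(G, r) = 9*(-95/24) = -285/8)
(-12341 + b(194, -216))*(l(29, -217) + T(W)) = (-12341 + (194 - 216))*(-285/8 + 459) = (-12341 - 22)*(3387/8) = -12363*3387/8 = -41873481/8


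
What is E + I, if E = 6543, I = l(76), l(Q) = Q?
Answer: 6619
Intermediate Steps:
I = 76
E + I = 6543 + 76 = 6619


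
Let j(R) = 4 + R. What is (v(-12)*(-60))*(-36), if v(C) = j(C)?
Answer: -17280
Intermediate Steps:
v(C) = 4 + C
(v(-12)*(-60))*(-36) = ((4 - 12)*(-60))*(-36) = -8*(-60)*(-36) = 480*(-36) = -17280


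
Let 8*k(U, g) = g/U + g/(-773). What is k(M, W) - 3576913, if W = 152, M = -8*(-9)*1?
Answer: -199076656609/55656 ≈ -3.5769e+6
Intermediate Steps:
M = 72 (M = 72*1 = 72)
k(U, g) = -g/6184 + g/(8*U) (k(U, g) = (g/U + g/(-773))/8 = (g/U + g*(-1/773))/8 = (g/U - g/773)/8 = (-g/773 + g/U)/8 = -g/6184 + g/(8*U))
k(M, W) - 3576913 = (1/6184)*152*(773 - 1*72)/72 - 3576913 = (1/6184)*152*(1/72)*(773 - 72) - 3576913 = (1/6184)*152*(1/72)*701 - 3576913 = 13319/55656 - 3576913 = -199076656609/55656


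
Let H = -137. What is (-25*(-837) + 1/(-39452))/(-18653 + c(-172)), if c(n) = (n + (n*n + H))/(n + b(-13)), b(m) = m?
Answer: -30544724663/27459223232 ≈ -1.1124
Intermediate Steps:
c(n) = (-137 + n + n²)/(-13 + n) (c(n) = (n + (n*n - 137))/(n - 13) = (n + (n² - 137))/(-13 + n) = (n + (-137 + n²))/(-13 + n) = (-137 + n + n²)/(-13 + n))
(-25*(-837) + 1/(-39452))/(-18653 + c(-172)) = (-25*(-837) + 1/(-39452))/(-18653 + (-137 - 172 + (-172)²)/(-13 - 172)) = (20925 - 1/39452)/(-18653 + (-137 - 172 + 29584)/(-185)) = 825533099/(39452*(-18653 - 1/185*29275)) = 825533099/(39452*(-18653 - 5855/37)) = 825533099/(39452*(-696016/37)) = (825533099/39452)*(-37/696016) = -30544724663/27459223232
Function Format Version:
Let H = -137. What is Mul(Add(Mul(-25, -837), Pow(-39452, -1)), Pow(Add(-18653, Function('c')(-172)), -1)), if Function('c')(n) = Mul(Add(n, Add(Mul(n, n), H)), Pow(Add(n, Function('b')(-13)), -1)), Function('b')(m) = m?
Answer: Rational(-30544724663, 27459223232) ≈ -1.1124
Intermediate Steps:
Function('c')(n) = Mul(Pow(Add(-13, n), -1), Add(-137, n, Pow(n, 2))) (Function('c')(n) = Mul(Add(n, Add(Mul(n, n), -137)), Pow(Add(n, -13), -1)) = Mul(Add(n, Add(Pow(n, 2), -137)), Pow(Add(-13, n), -1)) = Mul(Add(n, Add(-137, Pow(n, 2))), Pow(Add(-13, n), -1)) = Mul(Add(-137, n, Pow(n, 2)), Pow(Add(-13, n), -1)) = Mul(Pow(Add(-13, n), -1), Add(-137, n, Pow(n, 2))))
Mul(Add(Mul(-25, -837), Pow(-39452, -1)), Pow(Add(-18653, Function('c')(-172)), -1)) = Mul(Add(Mul(-25, -837), Pow(-39452, -1)), Pow(Add(-18653, Mul(Pow(Add(-13, -172), -1), Add(-137, -172, Pow(-172, 2)))), -1)) = Mul(Add(20925, Rational(-1, 39452)), Pow(Add(-18653, Mul(Pow(-185, -1), Add(-137, -172, 29584))), -1)) = Mul(Rational(825533099, 39452), Pow(Add(-18653, Mul(Rational(-1, 185), 29275)), -1)) = Mul(Rational(825533099, 39452), Pow(Add(-18653, Rational(-5855, 37)), -1)) = Mul(Rational(825533099, 39452), Pow(Rational(-696016, 37), -1)) = Mul(Rational(825533099, 39452), Rational(-37, 696016)) = Rational(-30544724663, 27459223232)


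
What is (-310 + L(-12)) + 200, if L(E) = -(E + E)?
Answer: -86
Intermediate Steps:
L(E) = -2*E
(-310 + L(-12)) + 200 = (-310 - 2*(-12)) + 200 = (-310 + 24) + 200 = -286 + 200 = -86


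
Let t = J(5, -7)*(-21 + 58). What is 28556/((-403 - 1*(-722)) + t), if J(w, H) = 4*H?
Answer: -28556/717 ≈ -39.827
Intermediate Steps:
t = -1036 (t = (4*(-7))*(-21 + 58) = -28*37 = -1036)
28556/((-403 - 1*(-722)) + t) = 28556/((-403 - 1*(-722)) - 1036) = 28556/((-403 + 722) - 1036) = 28556/(319 - 1036) = 28556/(-717) = 28556*(-1/717) = -28556/717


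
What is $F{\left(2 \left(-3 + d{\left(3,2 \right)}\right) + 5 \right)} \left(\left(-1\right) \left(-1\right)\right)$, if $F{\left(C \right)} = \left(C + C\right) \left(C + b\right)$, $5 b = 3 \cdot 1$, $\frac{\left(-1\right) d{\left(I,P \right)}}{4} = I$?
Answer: $1220$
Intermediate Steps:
$d{\left(I,P \right)} = - 4 I$
$b = \frac{3}{5}$ ($b = \frac{3 \cdot 1}{5} = \frac{1}{5} \cdot 3 = \frac{3}{5} \approx 0.6$)
$F{\left(C \right)} = 2 C \left(\frac{3}{5} + C\right)$ ($F{\left(C \right)} = \left(C + C\right) \left(C + \frac{3}{5}\right) = 2 C \left(\frac{3}{5} + C\right)$)
$F{\left(2 \left(-3 + d{\left(3,2 \right)}\right) + 5 \right)} \left(\left(-1\right) \left(-1\right)\right) = \frac{2 \left(2 \left(-3 - 12\right) + 5\right) \left(3 + 5 \left(2 \left(-3 - 12\right) + 5\right)\right)}{5} \left(\left(-1\right) \left(-1\right)\right) = \frac{2 \left(2 \left(-3 - 12\right) + 5\right) \left(3 + 5 \left(2 \left(-3 - 12\right) + 5\right)\right)}{5} \cdot 1 = \frac{2 \left(2 \left(-15\right) + 5\right) \left(3 + 5 \left(2 \left(-15\right) + 5\right)\right)}{5} \cdot 1 = \frac{2 \left(-30 + 5\right) \left(3 + 5 \left(-30 + 5\right)\right)}{5} \cdot 1 = \frac{2}{5} \left(-25\right) \left(3 + 5 \left(-25\right)\right) 1 = \frac{2}{5} \left(-25\right) \left(3 - 125\right) 1 = \frac{2}{5} \left(-25\right) \left(-122\right) 1 = 1220 \cdot 1 = 1220$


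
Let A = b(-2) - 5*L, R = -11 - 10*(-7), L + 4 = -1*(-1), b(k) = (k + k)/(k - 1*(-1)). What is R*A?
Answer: 1121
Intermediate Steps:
b(k) = 2*k/(1 + k) (b(k) = (2*k)/(k + 1) = (2*k)/(1 + k) = 2*k/(1 + k))
L = -3 (L = -4 - 1*(-1) = -4 + 1 = -3)
R = 59 (R = -11 + 70 = 59)
A = 19 (A = 2*(-2)/(1 - 2) - 5*(-3) = 2*(-2)/(-1) + 15 = 2*(-2)*(-1) + 15 = 4 + 15 = 19)
R*A = 59*19 = 1121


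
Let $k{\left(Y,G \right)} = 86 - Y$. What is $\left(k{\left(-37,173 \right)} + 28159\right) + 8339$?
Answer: $36621$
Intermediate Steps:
$\left(k{\left(-37,173 \right)} + 28159\right) + 8339 = \left(\left(86 - -37\right) + 28159\right) + 8339 = \left(\left(86 + 37\right) + 28159\right) + 8339 = \left(123 + 28159\right) + 8339 = 28282 + 8339 = 36621$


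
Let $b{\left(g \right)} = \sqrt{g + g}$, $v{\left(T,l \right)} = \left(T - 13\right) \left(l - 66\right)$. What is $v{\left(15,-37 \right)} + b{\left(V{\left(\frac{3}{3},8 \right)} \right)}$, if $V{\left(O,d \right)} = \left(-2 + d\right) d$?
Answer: $-206 + 4 \sqrt{6} \approx -196.2$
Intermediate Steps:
$V{\left(O,d \right)} = d \left(-2 + d\right)$
$v{\left(T,l \right)} = \left(-66 + l\right) \left(-13 + T\right)$ ($v{\left(T,l \right)} = \left(-13 + T\right) \left(-66 + l\right) = \left(-66 + l\right) \left(-13 + T\right)$)
$b{\left(g \right)} = \sqrt{2} \sqrt{g}$ ($b{\left(g \right)} = \sqrt{2 g} = \sqrt{2} \sqrt{g}$)
$v{\left(15,-37 \right)} + b{\left(V{\left(\frac{3}{3},8 \right)} \right)} = \left(858 - 990 - -481 + 15 \left(-37\right)\right) + \sqrt{2} \sqrt{8 \left(-2 + 8\right)} = \left(858 - 990 + 481 - 555\right) + \sqrt{2} \sqrt{8 \cdot 6} = -206 + \sqrt{2} \sqrt{48} = -206 + \sqrt{2} \cdot 4 \sqrt{3} = -206 + 4 \sqrt{6}$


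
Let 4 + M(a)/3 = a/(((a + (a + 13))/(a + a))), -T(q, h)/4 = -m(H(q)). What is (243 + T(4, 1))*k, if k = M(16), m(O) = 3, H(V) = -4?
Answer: 5644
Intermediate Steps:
T(q, h) = 12 (T(q, h) = -(-4)*3 = -4*(-3) = 12)
M(a) = -12 + 6*a²/(13 + 2*a) (M(a) = -12 + 3*(a/(((a + (a + 13))/(a + a)))) = -12 + 3*(a/(((a + (13 + a))/((2*a))))) = -12 + 3*(a/(((13 + 2*a)*(1/(2*a))))) = -12 + 3*(a/(((13 + 2*a)/(2*a)))) = -12 + 3*(a*(2*a/(13 + 2*a))) = -12 + 3*(2*a²/(13 + 2*a)) = -12 + 6*a²/(13 + 2*a))
k = 332/15 (k = 6*(-26 + 16² - 4*16)/(13 + 2*16) = 6*(-26 + 256 - 64)/(13 + 32) = 6*166/45 = 6*(1/45)*166 = 332/15 ≈ 22.133)
(243 + T(4, 1))*k = (243 + 12)*(332/15) = 255*(332/15) = 5644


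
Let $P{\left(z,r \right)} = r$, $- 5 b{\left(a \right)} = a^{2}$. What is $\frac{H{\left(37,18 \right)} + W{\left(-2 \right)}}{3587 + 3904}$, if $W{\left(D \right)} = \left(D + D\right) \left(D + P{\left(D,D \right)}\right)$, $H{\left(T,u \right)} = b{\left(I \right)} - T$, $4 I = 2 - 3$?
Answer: $- \frac{1681}{599280} \approx -0.002805$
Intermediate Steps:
$I = - \frac{1}{4}$ ($I = \frac{2 - 3}{4} = \frac{1}{4} \left(-1\right) = - \frac{1}{4} \approx -0.25$)
$b{\left(a \right)} = - \frac{a^{2}}{5}$
$H{\left(T,u \right)} = - \frac{1}{80} - T$ ($H{\left(T,u \right)} = - \frac{\left(- \frac{1}{4}\right)^{2}}{5} - T = \left(- \frac{1}{5}\right) \frac{1}{16} - T = - \frac{1}{80} - T$)
$W{\left(D \right)} = 4 D^{2}$ ($W{\left(D \right)} = \left(D + D\right) \left(D + D\right) = 2 D 2 D = 4 D^{2}$)
$\frac{H{\left(37,18 \right)} + W{\left(-2 \right)}}{3587 + 3904} = \frac{\left(- \frac{1}{80} - 37\right) + 4 \left(-2\right)^{2}}{3587 + 3904} = \frac{\left(- \frac{1}{80} - 37\right) + 4 \cdot 4}{7491} = \left(- \frac{2961}{80} + 16\right) \frac{1}{7491} = \left(- \frac{1681}{80}\right) \frac{1}{7491} = - \frac{1681}{599280}$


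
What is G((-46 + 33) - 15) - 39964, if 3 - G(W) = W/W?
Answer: -39962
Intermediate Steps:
G(W) = 2 (G(W) = 3 - W/W = 3 - 1*1 = 3 - 1 = 2)
G((-46 + 33) - 15) - 39964 = 2 - 39964 = -39962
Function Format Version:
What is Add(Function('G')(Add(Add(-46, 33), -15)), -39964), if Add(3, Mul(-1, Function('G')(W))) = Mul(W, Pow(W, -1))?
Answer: -39962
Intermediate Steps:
Function('G')(W) = 2 (Function('G')(W) = Add(3, Mul(-1, Mul(W, Pow(W, -1)))) = Add(3, Mul(-1, 1)) = Add(3, -1) = 2)
Add(Function('G')(Add(Add(-46, 33), -15)), -39964) = Add(2, -39964) = -39962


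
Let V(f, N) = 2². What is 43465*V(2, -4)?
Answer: 173860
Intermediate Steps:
V(f, N) = 4
43465*V(2, -4) = 43465*4 = 173860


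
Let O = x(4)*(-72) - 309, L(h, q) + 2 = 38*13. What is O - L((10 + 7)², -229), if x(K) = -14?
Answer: 207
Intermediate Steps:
L(h, q) = 492 (L(h, q) = -2 + 38*13 = -2 + 494 = 492)
O = 699 (O = -14*(-72) - 309 = 1008 - 309 = 699)
O - L((10 + 7)², -229) = 699 - 1*492 = 699 - 492 = 207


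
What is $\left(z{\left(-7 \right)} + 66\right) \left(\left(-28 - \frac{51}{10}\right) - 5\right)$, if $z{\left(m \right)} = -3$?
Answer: $- \frac{24003}{10} \approx -2400.3$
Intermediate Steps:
$\left(z{\left(-7 \right)} + 66\right) \left(\left(-28 - \frac{51}{10}\right) - 5\right) = \left(-3 + 66\right) \left(\left(-28 - \frac{51}{10}\right) - 5\right) = 63 \left(\left(-28 - \frac{51}{10}\right) - 5\right) = 63 \left(- \frac{331}{10} - 5\right) = 63 \left(- \frac{381}{10}\right) = - \frac{24003}{10}$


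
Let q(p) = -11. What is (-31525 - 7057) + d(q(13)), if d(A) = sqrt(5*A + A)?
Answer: -38582 + I*sqrt(66) ≈ -38582.0 + 8.124*I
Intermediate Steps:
d(A) = sqrt(6)*sqrt(A) (d(A) = sqrt(6*A) = sqrt(6)*sqrt(A))
(-31525 - 7057) + d(q(13)) = (-31525 - 7057) + sqrt(6)*sqrt(-11) = -38582 + sqrt(6)*(I*sqrt(11)) = -38582 + I*sqrt(66)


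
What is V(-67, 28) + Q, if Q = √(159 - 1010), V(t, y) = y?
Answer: 28 + I*√851 ≈ 28.0 + 29.172*I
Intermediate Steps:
Q = I*√851 (Q = √(-851) = I*√851 ≈ 29.172*I)
V(-67, 28) + Q = 28 + I*√851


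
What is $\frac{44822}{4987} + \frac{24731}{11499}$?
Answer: $\frac{638741675}{57345513} \approx 11.138$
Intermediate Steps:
$\frac{44822}{4987} + \frac{24731}{11499} = \frac{638741675}{57345513}$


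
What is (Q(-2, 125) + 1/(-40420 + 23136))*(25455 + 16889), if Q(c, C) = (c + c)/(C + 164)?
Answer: -734933050/1248769 ≈ -588.53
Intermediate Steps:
Q(c, C) = 2*c/(164 + C) (Q(c, C) = (2*c)/(164 + C) = 2*c/(164 + C))
(Q(-2, 125) + 1/(-40420 + 23136))*(25455 + 16889) = (2*(-2)/(164 + 125) + 1/(-40420 + 23136))*(25455 + 16889) = (2*(-2)/289 + 1/(-17284))*42344 = (2*(-2)*(1/289) - 1/17284)*42344 = (-4/289 - 1/17284)*42344 = -69425/4995076*42344 = -734933050/1248769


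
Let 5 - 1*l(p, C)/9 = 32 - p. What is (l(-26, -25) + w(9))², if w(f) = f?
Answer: 219024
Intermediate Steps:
l(p, C) = -243 + 9*p (l(p, C) = 45 - 9*(32 - p) = 45 + (-288 + 9*p) = -243 + 9*p)
(l(-26, -25) + w(9))² = ((-243 + 9*(-26)) + 9)² = ((-243 - 234) + 9)² = (-477 + 9)² = (-468)² = 219024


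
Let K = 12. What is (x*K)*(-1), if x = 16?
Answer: -192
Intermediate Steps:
(x*K)*(-1) = (16*12)*(-1) = 192*(-1) = -192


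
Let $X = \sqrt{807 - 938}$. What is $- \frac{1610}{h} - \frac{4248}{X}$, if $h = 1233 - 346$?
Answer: $- \frac{1610}{887} + \frac{4248 i \sqrt{131}}{131} \approx -1.8151 + 371.15 i$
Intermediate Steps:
$h = 887$
$X = i \sqrt{131}$ ($X = \sqrt{-131} = i \sqrt{131} \approx 11.446 i$)
$- \frac{1610}{h} - \frac{4248}{X} = - \frac{1610}{887} - \frac{4248}{i \sqrt{131}} = \left(-1610\right) \frac{1}{887} - 4248 \left(- \frac{i \sqrt{131}}{131}\right) = - \frac{1610}{887} + \frac{4248 i \sqrt{131}}{131}$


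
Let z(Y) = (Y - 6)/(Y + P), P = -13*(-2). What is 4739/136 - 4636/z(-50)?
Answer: -1858315/952 ≈ -1952.0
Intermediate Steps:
P = 26
z(Y) = (-6 + Y)/(26 + Y) (z(Y) = (Y - 6)/(Y + 26) = (-6 + Y)/(26 + Y))
4739/136 - 4636/z(-50) = 4739/136 - 4636*(26 - 50)/(-6 - 50) = 4739*(1/136) - 4636/(-56/(-24)) = 4739/136 - 4636/((-1/24*(-56))) = 4739/136 - 4636/7/3 = 4739/136 - 4636*3/7 = 4739/136 - 13908/7 = -1858315/952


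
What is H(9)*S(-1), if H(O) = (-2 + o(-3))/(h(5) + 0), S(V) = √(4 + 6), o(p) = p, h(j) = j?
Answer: -√10 ≈ -3.1623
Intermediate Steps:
S(V) = √10
H(O) = -1 (H(O) = (-2 - 3)/(5 + 0) = -5/5 = -5*⅕ = -1)
H(9)*S(-1) = -√10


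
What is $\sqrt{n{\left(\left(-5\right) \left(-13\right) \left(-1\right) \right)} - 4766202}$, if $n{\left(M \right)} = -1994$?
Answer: $2 i \sqrt{1192049} \approx 2183.6 i$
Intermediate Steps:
$\sqrt{n{\left(\left(-5\right) \left(-13\right) \left(-1\right) \right)} - 4766202} = \sqrt{-1994 - 4766202} = \sqrt{-4768196} = 2 i \sqrt{1192049}$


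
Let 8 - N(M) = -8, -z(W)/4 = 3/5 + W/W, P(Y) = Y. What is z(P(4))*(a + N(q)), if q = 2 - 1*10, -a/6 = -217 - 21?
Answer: -46208/5 ≈ -9241.6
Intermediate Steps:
z(W) = -32/5 (z(W) = -4*(3/5 + W/W) = -4*(3*(⅕) + 1) = -4*(⅗ + 1) = -4*8/5 = -32/5)
a = 1428 (a = -6*(-217 - 21) = -6*(-238) = 1428)
q = -8 (q = 2 - 10 = -8)
N(M) = 16 (N(M) = 8 - 1*(-8) = 8 + 8 = 16)
z(P(4))*(a + N(q)) = -32*(1428 + 16)/5 = -32/5*1444 = -46208/5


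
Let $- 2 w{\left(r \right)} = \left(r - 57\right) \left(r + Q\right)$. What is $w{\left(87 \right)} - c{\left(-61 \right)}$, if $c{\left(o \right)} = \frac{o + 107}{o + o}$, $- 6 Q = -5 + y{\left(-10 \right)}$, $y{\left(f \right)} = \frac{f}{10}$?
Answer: $- \frac{80497}{61} \approx -1319.6$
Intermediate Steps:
$y{\left(f \right)} = \frac{f}{10}$ ($y{\left(f \right)} = f \frac{1}{10} = \frac{f}{10}$)
$Q = 1$ ($Q = - \frac{-5 + \frac{1}{10} \left(-10\right)}{6} = - \frac{-5 - 1}{6} = \left(- \frac{1}{6}\right) \left(-6\right) = 1$)
$c{\left(o \right)} = \frac{107 + o}{2 o}$
$w{\left(r \right)} = - \frac{\left(1 + r\right) \left(-57 + r\right)}{2}$ ($w{\left(r \right)} = - \frac{\left(r - 57\right) \left(r + 1\right)}{2} = - \frac{\left(-57 + r\right) \left(1 + r\right)}{2} = - \frac{\left(1 + r\right) \left(-57 + r\right)}{2}$)
$w{\left(87 \right)} - c{\left(-61 \right)} = \left(\frac{57}{2} + 28 \cdot 87 - \frac{87^{2}}{2}\right) - \frac{107 - 61}{2 \left(-61\right)} = \left(\frac{57}{2} + 2436 - \frac{7569}{2}\right) - \frac{1}{2} \left(- \frac{1}{61}\right) 46 = \left(\frac{57}{2} + 2436 - \frac{7569}{2}\right) - - \frac{23}{61} = -1320 + \frac{23}{61} = - \frac{80497}{61}$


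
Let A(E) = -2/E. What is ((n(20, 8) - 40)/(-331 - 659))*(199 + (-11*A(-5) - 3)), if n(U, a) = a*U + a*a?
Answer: -88136/2475 ≈ -35.610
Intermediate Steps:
n(U, a) = a**2 + U*a (n(U, a) = U*a + a**2 = a**2 + U*a)
((n(20, 8) - 40)/(-331 - 659))*(199 + (-11*A(-5) - 3)) = ((8*(20 + 8) - 40)/(-331 - 659))*(199 + (-(-22)/(-5) - 3)) = ((8*28 - 40)/(-990))*(199 + (-(-22)*(-1)/5 - 3)) = ((224 - 40)*(-1/990))*(199 + (-11*2/5 - 3)) = (184*(-1/990))*(199 + (-22/5 - 3)) = -92*(199 - 37/5)/495 = -92/495*958/5 = -88136/2475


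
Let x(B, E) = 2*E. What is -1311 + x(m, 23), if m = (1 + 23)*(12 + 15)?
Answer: -1265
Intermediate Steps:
m = 648 (m = 24*27 = 648)
-1311 + x(m, 23) = -1311 + 2*23 = -1311 + 46 = -1265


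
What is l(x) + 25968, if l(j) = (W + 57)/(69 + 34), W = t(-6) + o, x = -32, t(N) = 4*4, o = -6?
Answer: 2674771/103 ≈ 25969.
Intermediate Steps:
t(N) = 16
W = 10 (W = 16 - 6 = 10)
l(j) = 67/103 (l(j) = (10 + 57)/(69 + 34) = 67/103)
l(x) + 25968 = 67/103 + 25968 = 2674771/103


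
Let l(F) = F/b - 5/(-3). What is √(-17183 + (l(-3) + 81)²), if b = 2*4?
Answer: I*√5996783/24 ≈ 102.03*I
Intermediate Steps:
b = 8
l(F) = 5/3 + F/8 (l(F) = F/8 - 5/(-3) = F*(⅛) - 5*(-⅓) = F/8 + 5/3 = 5/3 + F/8)
√(-17183 + (l(-3) + 81)²) = √(-17183 + ((5/3 + (⅛)*(-3)) + 81)²) = √(-17183 + ((5/3 - 3/8) + 81)²) = √(-17183 + (31/24 + 81)²) = √(-17183 + (1975/24)²) = √(-17183 + 3900625/576) = √(-5996783/576) = I*√5996783/24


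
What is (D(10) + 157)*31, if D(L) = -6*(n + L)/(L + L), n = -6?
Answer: 24149/5 ≈ 4829.8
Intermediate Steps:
D(L) = -3*(-6 + L)/L (D(L) = -6*(-6 + L)/(L + L) = -6*(-6 + L)/(2*L) = -3*(-6 + L)/L)
(D(10) + 157)*31 = ((-3 + 18/10) + 157)*31 = ((-3 + 18*(1/10)) + 157)*31 = ((-3 + 9/5) + 157)*31 = (-6/5 + 157)*31 = (779/5)*31 = 24149/5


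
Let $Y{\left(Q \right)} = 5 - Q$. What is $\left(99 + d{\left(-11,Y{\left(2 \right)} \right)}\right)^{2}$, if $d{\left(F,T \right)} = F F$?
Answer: $48400$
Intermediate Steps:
$d{\left(F,T \right)} = F^{2}$
$\left(99 + d{\left(-11,Y{\left(2 \right)} \right)}\right)^{2} = \left(99 + \left(-11\right)^{2}\right)^{2} = \left(99 + 121\right)^{2} = 220^{2} = 48400$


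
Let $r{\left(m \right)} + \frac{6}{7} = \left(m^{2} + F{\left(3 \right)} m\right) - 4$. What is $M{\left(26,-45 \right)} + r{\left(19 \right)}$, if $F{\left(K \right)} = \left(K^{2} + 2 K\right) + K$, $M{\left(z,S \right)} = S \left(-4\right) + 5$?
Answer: $\frac{6182}{7} \approx 883.14$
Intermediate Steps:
$M{\left(z,S \right)} = 5 - 4 S$ ($M{\left(z,S \right)} = - 4 S + 5 = 5 - 4 S$)
$F{\left(K \right)} = K^{2} + 3 K$
$r{\left(m \right)} = - \frac{34}{7} + m^{2} + 18 m$ ($r{\left(m \right)} = - \frac{6}{7} - \left(4 - m^{2} - 3 \left(3 + 3\right) m\right) = - \frac{6}{7} - \left(4 - m^{2} - 3 \cdot 6 m\right) = - \frac{6}{7} - \left(4 - m^{2} - 18 m\right) = - \frac{6}{7} + \left(-4 + m^{2} + 18 m\right) = - \frac{34}{7} + m^{2} + 18 m$)
$M{\left(26,-45 \right)} + r{\left(19 \right)} = \left(5 - -180\right) + \left(- \frac{34}{7} + 19^{2} + 18 \cdot 19\right) = \left(5 + 180\right) + \left(- \frac{34}{7} + 361 + 342\right) = 185 + \frac{4887}{7} = \frac{6182}{7}$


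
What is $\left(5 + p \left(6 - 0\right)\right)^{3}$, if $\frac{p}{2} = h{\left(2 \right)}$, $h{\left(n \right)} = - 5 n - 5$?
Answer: $-5359375$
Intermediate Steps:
$h{\left(n \right)} = -5 - 5 n$
$p = -30$ ($p = 2 \left(-5 - 10\right) = 2 \left(-15\right) = -30$)
$\left(5 + p \left(6 - 0\right)\right)^{3} = \left(5 - 30 \left(6 - 0\right)\right)^{3} = \left(5 - 30 \left(6 + 0\right)\right)^{3} = \left(5 - 180\right)^{3} = \left(-175\right)^{3} = -5359375$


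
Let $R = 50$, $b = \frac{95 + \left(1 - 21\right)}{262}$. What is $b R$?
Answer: $\frac{1875}{131} \approx 14.313$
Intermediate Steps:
$b = \frac{75}{262}$ ($b = \left(95 + \left(1 - 21\right)\right) \frac{1}{262} = \left(95 - 20\right) \frac{1}{262} = 75 \cdot \frac{1}{262} = \frac{75}{262} \approx 0.28626$)
$b R = \frac{75}{262} \cdot 50 = \frac{1875}{131}$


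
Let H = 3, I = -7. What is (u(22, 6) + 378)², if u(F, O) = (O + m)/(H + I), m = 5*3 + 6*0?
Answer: 2223081/16 ≈ 1.3894e+5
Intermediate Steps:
m = 15 (m = 15 + 0 = 15)
u(F, O) = -15/4 - O/4 (u(F, O) = (O + 15)/(3 - 7) = (15 + O)/(-4) = (15 + O)*(-¼) = -15/4 - O/4)
(u(22, 6) + 378)² = ((-15/4 - ¼*6) + 378)² = ((-15/4 - 3/2) + 378)² = (-21/4 + 378)² = (1491/4)² = 2223081/16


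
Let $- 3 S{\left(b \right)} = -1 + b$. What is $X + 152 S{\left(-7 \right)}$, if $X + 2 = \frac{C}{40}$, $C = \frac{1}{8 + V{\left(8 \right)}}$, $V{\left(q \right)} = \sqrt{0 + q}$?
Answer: $\frac{338803}{840} - \frac{\sqrt{2}}{1120} \approx 403.34$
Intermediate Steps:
$V{\left(q \right)} = \sqrt{q}$
$C = \frac{1}{8 + 2 \sqrt{2}}$ ($C = \frac{1}{8 + \sqrt{8}} = \frac{1}{8 + 2 \sqrt{2}} \approx 0.09235$)
$S{\left(b \right)} = \frac{1}{3} - \frac{b}{3}$ ($S{\left(b \right)} = - \frac{-1 + b}{3} = \frac{1}{3} - \frac{b}{3}$)
$X = - \frac{559}{280} - \frac{\sqrt{2}}{1120}$ ($X = -2 + \frac{\frac{1}{7} - \frac{\sqrt{2}}{28}}{40} = -2 + \left(\frac{1}{7} - \frac{\sqrt{2}}{28}\right) \frac{1}{40} = -2 + \left(\frac{1}{280} - \frac{\sqrt{2}}{1120}\right) = - \frac{559}{280} - \frac{\sqrt{2}}{1120} \approx -1.9977$)
$X + 152 S{\left(-7 \right)} = \left(- \frac{559}{280} - \frac{\sqrt{2}}{1120}\right) + 152 \left(\frac{1}{3} - - \frac{7}{3}\right) = \left(- \frac{559}{280} - \frac{\sqrt{2}}{1120}\right) + 152 \left(\frac{1}{3} + \frac{7}{3}\right) = \left(- \frac{559}{280} - \frac{\sqrt{2}}{1120}\right) + 152 \cdot \frac{8}{3} = \left(- \frac{559}{280} - \frac{\sqrt{2}}{1120}\right) + \frac{1216}{3} = \frac{338803}{840} - \frac{\sqrt{2}}{1120}$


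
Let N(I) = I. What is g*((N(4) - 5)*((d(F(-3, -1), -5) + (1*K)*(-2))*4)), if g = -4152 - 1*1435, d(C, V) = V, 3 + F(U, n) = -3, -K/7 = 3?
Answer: 826876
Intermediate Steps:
K = -21 (K = -7*3 = -21)
F(U, n) = -6 (F(U, n) = -3 - 3 = -6)
g = -5587 (g = -4152 - 1435 = -5587)
g*((N(4) - 5)*((d(F(-3, -1), -5) + (1*K)*(-2))*4)) = -5587*(4 - 5)*(-5 + (1*(-21))*(-2))*4 = -(-5587)*(-5 - 21*(-2))*4 = -(-5587)*(-5 + 42)*4 = -(-5587)*37*4 = -(-5587)*148 = -5587*(-148) = 826876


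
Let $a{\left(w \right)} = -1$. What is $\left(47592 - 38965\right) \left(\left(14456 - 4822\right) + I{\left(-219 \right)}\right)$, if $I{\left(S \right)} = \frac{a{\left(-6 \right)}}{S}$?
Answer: $\frac{18201650069}{219} \approx 8.3113 \cdot 10^{7}$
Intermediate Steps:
$I{\left(S \right)} = - \frac{1}{S}$
$\left(47592 - 38965\right) \left(\left(14456 - 4822\right) + I{\left(-219 \right)}\right) = \left(47592 - 38965\right) \left(\left(14456 - 4822\right) - \frac{1}{-219}\right) = 8627 \left(\left(14456 - 4822\right) - - \frac{1}{219}\right) = 8627 \left(9634 + \frac{1}{219}\right) = 8627 \cdot \frac{2109847}{219} = \frac{18201650069}{219}$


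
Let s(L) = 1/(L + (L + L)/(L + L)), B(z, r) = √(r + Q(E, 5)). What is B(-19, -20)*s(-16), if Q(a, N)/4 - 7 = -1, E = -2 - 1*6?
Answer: -2/15 ≈ -0.13333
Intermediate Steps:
E = -8 (E = -2 - 6 = -8)
Q(a, N) = 24 (Q(a, N) = 28 + 4*(-1) = 28 - 4 = 24)
B(z, r) = √(24 + r) (B(z, r) = √(r + 24) = √(24 + r))
s(L) = 1/(1 + L) (s(L) = 1/(L + (2*L)/((2*L))) = 1/(L + (2*L)*(1/(2*L))) = 1/(L + 1) = 1/(1 + L))
B(-19, -20)*s(-16) = √(24 - 20)/(1 - 16) = √4/(-15) = 2*(-1/15) = -2/15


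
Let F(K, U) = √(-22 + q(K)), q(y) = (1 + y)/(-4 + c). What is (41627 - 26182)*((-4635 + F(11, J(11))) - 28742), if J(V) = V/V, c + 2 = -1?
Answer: -515507765 + 15445*I*√1162/7 ≈ -5.1551e+8 + 75213.0*I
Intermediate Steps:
c = -3 (c = -2 - 1 = -3)
J(V) = 1
q(y) = -⅐ - y/7 (q(y) = (1 + y)/(-4 - 3) = (1 + y)/(-7) = (1 + y)*(-⅐) = -⅐ - y/7)
F(K, U) = √(-155/7 - K/7) (F(K, U) = √(-22 + (-⅐ - K/7)) = √(-155/7 - K/7))
(41627 - 26182)*((-4635 + F(11, J(11))) - 28742) = (41627 - 26182)*((-4635 + √(-1085 - 7*11)/7) - 28742) = 15445*((-4635 + √(-1085 - 77)/7) - 28742) = 15445*((-4635 + √(-1162)/7) - 28742) = 15445*((-4635 + (I*√1162)/7) - 28742) = 15445*((-4635 + I*√1162/7) - 28742) = 15445*(-33377 + I*√1162/7) = -515507765 + 15445*I*√1162/7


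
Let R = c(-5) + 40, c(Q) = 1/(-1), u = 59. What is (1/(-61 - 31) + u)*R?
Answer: 211653/92 ≈ 2300.6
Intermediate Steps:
c(Q) = -1
R = 39 (R = -1 + 40 = 39)
(1/(-61 - 31) + u)*R = (1/(-61 - 31) + 59)*39 = (1/(-92) + 59)*39 = (-1/92 + 59)*39 = (5427/92)*39 = 211653/92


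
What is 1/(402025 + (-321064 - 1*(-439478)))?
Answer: 1/520439 ≈ 1.9215e-6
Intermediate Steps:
1/(402025 + (-321064 - 1*(-439478))) = 1/(402025 + (-321064 + 439478)) = 1/(402025 + 118414) = 1/520439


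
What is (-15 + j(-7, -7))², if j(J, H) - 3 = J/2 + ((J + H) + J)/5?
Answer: 38809/100 ≈ 388.09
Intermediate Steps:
j(J, H) = 3 + H/5 + 9*J/10 (j(J, H) = 3 + (J/2 + ((J + H) + J)/5) = 3 + (J*(½) + ((H + J) + J)*(⅕)) = 3 + (J/2 + (H + 2*J)*(⅕)) = 3 + (J/2 + (H/5 + 2*J/5)) = 3 + (H/5 + 9*J/10) = 3 + H/5 + 9*J/10)
(-15 + j(-7, -7))² = (-15 + (3 + (⅕)*(-7) + (9/10)*(-7)))² = (-15 + (3 - 7/5 - 63/10))² = (-15 - 47/10)² = (-197/10)² = 38809/100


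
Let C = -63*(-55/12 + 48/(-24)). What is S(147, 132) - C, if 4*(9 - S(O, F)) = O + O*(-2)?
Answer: -369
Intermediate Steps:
S(O, F) = 9 + O/4 (S(O, F) = 9 - (O + O*(-2))/4 = 9 - (O - 2*O)/4 = 9 - (-1)*O/4 = 9 + O/4)
C = 1659/4 (C = -63*(-55*1/12 + 48*(-1/24)) = -63*(-55/12 - 2) = -63*(-79/12) = 1659/4 ≈ 414.75)
S(147, 132) - C = (9 + (¼)*147) - 1*1659/4 = (9 + 147/4) - 1659/4 = 183/4 - 1659/4 = -369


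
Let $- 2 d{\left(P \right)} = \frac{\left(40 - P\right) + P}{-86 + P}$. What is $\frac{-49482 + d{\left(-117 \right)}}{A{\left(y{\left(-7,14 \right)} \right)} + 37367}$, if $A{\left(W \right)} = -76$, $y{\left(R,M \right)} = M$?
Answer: $- \frac{10044826}{7570073} \approx -1.3269$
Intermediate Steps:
$d{\left(P \right)} = - \frac{20}{-86 + P}$ ($d{\left(P \right)} = - \frac{\left(\left(40 - P\right) + P\right) \frac{1}{-86 + P}}{2} = - \frac{40 \frac{1}{-86 + P}}{2} = - \frac{20}{-86 + P}$)
$\frac{-49482 + d{\left(-117 \right)}}{A{\left(y{\left(-7,14 \right)} \right)} + 37367} = \frac{-49482 - \frac{20}{-86 - 117}}{-76 + 37367} = \frac{-49482 - \frac{20}{-203}}{37291} = \left(-49482 - - \frac{20}{203}\right) \frac{1}{37291} = \left(-49482 + \frac{20}{203}\right) \frac{1}{37291} = \left(- \frac{10044826}{203}\right) \frac{1}{37291} = - \frac{10044826}{7570073}$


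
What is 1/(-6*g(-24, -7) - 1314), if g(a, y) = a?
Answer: -1/1170 ≈ -0.00085470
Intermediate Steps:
1/(-6*g(-24, -7) - 1314) = 1/(-6*(-24) - 1314) = 1/(144 - 1314) = 1/(-1170) = -1/1170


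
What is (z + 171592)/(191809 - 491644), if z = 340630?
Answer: -512222/299835 ≈ -1.7083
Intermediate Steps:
(z + 171592)/(191809 - 491644) = (340630 + 171592)/(191809 - 491644) = 512222/(-299835) = 512222*(-1/299835) = -512222/299835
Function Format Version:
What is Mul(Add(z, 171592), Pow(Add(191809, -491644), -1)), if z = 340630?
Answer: Rational(-512222, 299835) ≈ -1.7083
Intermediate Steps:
Mul(Add(z, 171592), Pow(Add(191809, -491644), -1)) = Mul(Add(340630, 171592), Pow(Add(191809, -491644), -1)) = Mul(512222, Pow(-299835, -1)) = Mul(512222, Rational(-1, 299835)) = Rational(-512222, 299835)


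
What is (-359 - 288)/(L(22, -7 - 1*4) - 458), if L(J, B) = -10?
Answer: 647/468 ≈ 1.3825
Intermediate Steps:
(-359 - 288)/(L(22, -7 - 1*4) - 458) = (-359 - 288)/(-10 - 458) = -647/(-468) = -647*(-1/468) = 647/468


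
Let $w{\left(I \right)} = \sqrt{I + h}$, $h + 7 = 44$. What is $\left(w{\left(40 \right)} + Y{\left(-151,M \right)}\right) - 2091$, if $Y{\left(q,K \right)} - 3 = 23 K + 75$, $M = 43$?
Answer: $-1024 + \sqrt{77} \approx -1015.2$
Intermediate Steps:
$h = 37$ ($h = -7 + 44 = 37$)
$w{\left(I \right)} = \sqrt{37 + I}$ ($w{\left(I \right)} = \sqrt{I + 37} = \sqrt{37 + I}$)
$Y{\left(q,K \right)} = 78 + 23 K$ ($Y{\left(q,K \right)} = 3 + \left(23 K + 75\right) = 3 + \left(75 + 23 K\right) = 78 + 23 K$)
$\left(w{\left(40 \right)} + Y{\left(-151,M \right)}\right) - 2091 = \left(\sqrt{37 + 40} + \left(78 + 23 \cdot 43\right)\right) - 2091 = \left(\sqrt{77} + \left(78 + 989\right)\right) - 2091 = \left(\sqrt{77} + 1067\right) - 2091 = \left(1067 + \sqrt{77}\right) - 2091 = -1024 + \sqrt{77}$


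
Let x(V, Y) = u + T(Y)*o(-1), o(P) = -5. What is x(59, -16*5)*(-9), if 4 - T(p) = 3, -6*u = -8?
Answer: 33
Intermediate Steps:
u = 4/3 (u = -1/6*(-8) = 4/3 ≈ 1.3333)
T(p) = 1 (T(p) = 4 - 1*3 = 4 - 3 = 1)
x(V, Y) = -11/3 (x(V, Y) = 4/3 + 1*(-5) = 4/3 - 5 = -11/3)
x(59, -16*5)*(-9) = -11/3*(-9) = 33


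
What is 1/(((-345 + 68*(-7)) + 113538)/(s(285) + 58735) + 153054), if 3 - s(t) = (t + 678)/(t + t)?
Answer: 11159899/1708088597776 ≈ 6.5336e-6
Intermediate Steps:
s(t) = 3 - (678 + t)/(2*t) (s(t) = 3 - (t + 678)/(t + t) = 3 - (678 + t)/(2*t))
1/(((-345 + 68*(-7)) + 113538)/(s(285) + 58735) + 153054) = 1/(((-345 + 68*(-7)) + 113538)/((5/2 - 339/285) + 58735) + 153054) = 1/(((-345 - 476) + 113538)/((5/2 - 339*1/285) + 58735) + 153054) = 1/((-821 + 113538)/((5/2 - 113/95) + 58735) + 153054) = 1/(112717/(249/190 + 58735) + 153054) = 1/(112717/(11159899/190) + 153054) = 1/(112717*(190/11159899) + 153054) = 1/(21416230/11159899 + 153054) = 1/(1708088597776/11159899) = 11159899/1708088597776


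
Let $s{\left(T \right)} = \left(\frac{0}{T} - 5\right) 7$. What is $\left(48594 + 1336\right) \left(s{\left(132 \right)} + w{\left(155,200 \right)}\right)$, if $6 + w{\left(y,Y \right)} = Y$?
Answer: $7938870$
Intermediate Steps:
$w{\left(y,Y \right)} = -6 + Y$
$s{\left(T \right)} = -35$ ($s{\left(T \right)} = \left(0 - 5\right) 7 = \left(-5\right) 7 = -35$)
$\left(48594 + 1336\right) \left(s{\left(132 \right)} + w{\left(155,200 \right)}\right) = \left(48594 + 1336\right) \left(-35 + \left(-6 + 200\right)\right) = 49930 \left(-35 + 194\right) = 49930 \cdot 159 = 7938870$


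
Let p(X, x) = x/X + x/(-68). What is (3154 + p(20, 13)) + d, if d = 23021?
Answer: 2224914/85 ≈ 26175.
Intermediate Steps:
p(X, x) = -x/68 + x/X (p(X, x) = x/X + x*(-1/68) = x/X - x/68 = -x/68 + x/X)
(3154 + p(20, 13)) + d = (3154 + (-1/68*13 + 13/20)) + 23021 = (3154 + (-13/68 + 13*(1/20))) + 23021 = (3154 + (-13/68 + 13/20)) + 23021 = (3154 + 39/85) + 23021 = 268129/85 + 23021 = 2224914/85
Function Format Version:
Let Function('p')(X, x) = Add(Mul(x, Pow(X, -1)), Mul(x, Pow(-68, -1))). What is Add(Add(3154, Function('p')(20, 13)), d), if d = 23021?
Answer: Rational(2224914, 85) ≈ 26175.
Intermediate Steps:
Function('p')(X, x) = Add(Mul(Rational(-1, 68), x), Mul(x, Pow(X, -1))) (Function('p')(X, x) = Add(Mul(x, Pow(X, -1)), Mul(x, Rational(-1, 68))) = Add(Mul(x, Pow(X, -1)), Mul(Rational(-1, 68), x)) = Add(Mul(Rational(-1, 68), x), Mul(x, Pow(X, -1))))
Add(Add(3154, Function('p')(20, 13)), d) = Add(Add(3154, Add(Mul(Rational(-1, 68), 13), Mul(13, Pow(20, -1)))), 23021) = Add(Add(3154, Add(Rational(-13, 68), Mul(13, Rational(1, 20)))), 23021) = Add(Add(3154, Add(Rational(-13, 68), Rational(13, 20))), 23021) = Add(Add(3154, Rational(39, 85)), 23021) = Add(Rational(268129, 85), 23021) = Rational(2224914, 85)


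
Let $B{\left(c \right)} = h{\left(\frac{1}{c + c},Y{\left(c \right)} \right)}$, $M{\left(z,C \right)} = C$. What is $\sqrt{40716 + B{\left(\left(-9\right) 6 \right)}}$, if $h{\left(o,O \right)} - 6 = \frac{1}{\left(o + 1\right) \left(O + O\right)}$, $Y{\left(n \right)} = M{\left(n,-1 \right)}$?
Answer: $\frac{20 \sqrt{1165551}}{107} \approx 201.8$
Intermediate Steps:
$Y{\left(n \right)} = -1$
$h{\left(o,O \right)} = 6 + \frac{1}{2 O \left(1 + o\right)}$ ($h{\left(o,O \right)} = 6 + \frac{1}{\left(o + 1\right) \left(O + O\right)} = 6 + \frac{1}{\left(1 + o\right) 2 O} = 6 + \frac{1}{2 O \left(1 + o\right)}$)
$B{\left(c \right)} = - \frac{-11 - \frac{6}{c}}{2 \left(1 + \frac{1}{2 c}\right)}$ ($B{\left(c \right)} = \frac{1 + 12 \left(-1\right) + 12 \left(-1\right) \frac{1}{c + c}}{2 \left(-1\right) \left(1 + \frac{1}{c + c}\right)} = \frac{1}{2} \left(-1\right) \frac{1}{1 + \frac{1}{2 c}} \left(1 - 12 + 12 \left(-1\right) \frac{1}{2 c}\right) = \frac{1}{2} \left(-1\right) \frac{1}{1 + \frac{1}{2 c}} \left(1 - 12 - \frac{6}{c}\right) = \frac{1}{2} \left(-1\right) \frac{1}{1 + \frac{1}{2 c}} \left(-11 - \frac{6}{c}\right) = - \frac{-11 - \frac{6}{c}}{2 \left(1 + \frac{1}{2 c}\right)}$)
$\sqrt{40716 + B{\left(\left(-9\right) 6 \right)}} = \sqrt{40716 + \frac{6 + 11 \left(\left(-9\right) 6\right)}{1 + 2 \left(\left(-9\right) 6\right)}} = \sqrt{40716 + \frac{6 + 11 \left(-54\right)}{1 + 2 \left(-54\right)}} = \sqrt{40716 + \frac{6 - 594}{1 - 108}} = \sqrt{40716 + \frac{1}{-107} \left(-588\right)} = \sqrt{40716 - - \frac{588}{107}} = \sqrt{40716 + \frac{588}{107}} = \sqrt{\frac{4357200}{107}} = \frac{20 \sqrt{1165551}}{107}$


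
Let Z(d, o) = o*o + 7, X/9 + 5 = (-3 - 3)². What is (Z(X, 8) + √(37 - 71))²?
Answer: (71 + I*√34)² ≈ 5007.0 + 828.0*I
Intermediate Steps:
X = 279 (X = -45 + 9*(-3 - 3)² = -45 + 9*(-6)² = -45 + 9*36 = -45 + 324 = 279)
Z(d, o) = 7 + o² (Z(d, o) = o² + 7 = 7 + o²)
(Z(X, 8) + √(37 - 71))² = ((7 + 8²) + √(37 - 71))² = ((7 + 64) + √(-34))² = (71 + I*√34)²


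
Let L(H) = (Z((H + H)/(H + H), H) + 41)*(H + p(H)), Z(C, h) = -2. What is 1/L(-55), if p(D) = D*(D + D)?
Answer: 1/233805 ≈ 4.2771e-6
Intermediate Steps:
p(D) = 2*D² (p(D) = D*(2*D) = 2*D²)
L(H) = 39*H + 78*H² (L(H) = (-2 + 41)*(H + 2*H²) = 39*(H + 2*H²) = 39*H + 78*H²)
1/L(-55) = 1/(39*(-55)*(1 + 2*(-55))) = 1/(39*(-55)*(1 - 110)) = 1/(39*(-55)*(-109)) = 1/233805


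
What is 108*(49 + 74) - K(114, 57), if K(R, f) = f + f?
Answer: 13170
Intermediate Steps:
K(R, f) = 2*f
108*(49 + 74) - K(114, 57) = 108*(49 + 74) - 2*57 = 108*123 - 1*114 = 13284 - 114 = 13170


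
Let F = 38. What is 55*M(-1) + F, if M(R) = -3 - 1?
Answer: -182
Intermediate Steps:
M(R) = -4
55*M(-1) + F = 55*(-4) + 38 = -220 + 38 = -182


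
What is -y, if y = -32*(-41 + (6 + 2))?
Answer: -1056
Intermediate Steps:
y = 1056 (y = -32*(-41 + 8) = -32*(-33) = 1056)
-y = -1*1056 = -1056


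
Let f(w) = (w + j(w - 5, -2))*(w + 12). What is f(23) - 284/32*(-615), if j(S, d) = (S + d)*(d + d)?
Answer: 32185/8 ≈ 4023.1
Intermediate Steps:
j(S, d) = 2*d*(S + d) (j(S, d) = (S + d)*(2*d) = 2*d*(S + d))
f(w) = (12 + w)*(28 - 3*w) (f(w) = (w + 2*(-2)*((w - 5) - 2))*(w + 12) = (w + 2*(-2)*((-5 + w) - 2))*(12 + w) = (w + 2*(-2)*(-7 + w))*(12 + w) = (w + (28 - 4*w))*(12 + w) = (28 - 3*w)*(12 + w) = (12 + w)*(28 - 3*w))
f(23) - 284/32*(-615) = (336 - 8*23 - 3*23²) - 284/32*(-615) = (336 - 184 - 3*529) - 284*1/32*(-615) = (336 - 184 - 1587) - 71/8*(-615) = -1435 + 43665/8 = 32185/8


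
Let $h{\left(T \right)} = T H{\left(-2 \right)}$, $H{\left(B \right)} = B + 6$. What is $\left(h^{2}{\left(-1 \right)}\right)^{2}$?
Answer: $256$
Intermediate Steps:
$H{\left(B \right)} = 6 + B$
$h{\left(T \right)} = 4 T$ ($h{\left(T \right)} = T \left(6 - 2\right) = T 4 = 4 T$)
$\left(h^{2}{\left(-1 \right)}\right)^{2} = \left(\left(4 \left(-1\right)\right)^{2}\right)^{2} = \left(\left(-4\right)^{2}\right)^{2} = 16^{2} = 256$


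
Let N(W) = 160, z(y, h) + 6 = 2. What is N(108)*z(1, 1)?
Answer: -640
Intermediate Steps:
z(y, h) = -4 (z(y, h) = -6 + 2 = -4)
N(108)*z(1, 1) = 160*(-4) = -640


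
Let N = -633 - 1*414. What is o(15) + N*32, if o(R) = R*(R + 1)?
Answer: -33264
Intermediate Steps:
o(R) = R*(1 + R)
N = -1047 (N = -633 - 414 = -1047)
o(15) + N*32 = 15*(1 + 15) - 1047*32 = 15*16 - 33504 = 240 - 33504 = -33264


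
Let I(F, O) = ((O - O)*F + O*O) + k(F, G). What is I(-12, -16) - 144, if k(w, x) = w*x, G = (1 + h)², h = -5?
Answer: -80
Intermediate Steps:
G = 16 (G = (1 - 5)² = (-4)² = 16)
I(F, O) = O² + 16*F (I(F, O) = ((O - O)*F + O*O) + F*16 = (0*F + O²) + 16*F = (0 + O²) + 16*F = O² + 16*F)
I(-12, -16) - 144 = ((-16)² + 16*(-12)) - 144 = (256 - 192) - 144 = 64 - 144 = -80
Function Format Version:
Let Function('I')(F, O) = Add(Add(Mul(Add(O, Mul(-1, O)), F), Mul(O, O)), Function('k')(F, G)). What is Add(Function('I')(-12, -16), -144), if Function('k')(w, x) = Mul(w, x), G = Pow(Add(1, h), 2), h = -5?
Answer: -80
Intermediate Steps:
G = 16 (G = Pow(Add(1, -5), 2) = Pow(-4, 2) = 16)
Function('I')(F, O) = Add(Pow(O, 2), Mul(16, F)) (Function('I')(F, O) = Add(Add(Mul(Add(O, Mul(-1, O)), F), Mul(O, O)), Mul(F, 16)) = Add(Add(Mul(0, F), Pow(O, 2)), Mul(16, F)) = Add(Add(0, Pow(O, 2)), Mul(16, F)) = Add(Pow(O, 2), Mul(16, F)))
Add(Function('I')(-12, -16), -144) = Add(Add(Pow(-16, 2), Mul(16, -12)), -144) = Add(Add(256, -192), -144) = Add(64, -144) = -80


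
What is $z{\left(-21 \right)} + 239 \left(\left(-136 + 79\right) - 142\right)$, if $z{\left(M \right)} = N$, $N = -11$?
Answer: $-47572$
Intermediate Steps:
$z{\left(M \right)} = -11$
$z{\left(-21 \right)} + 239 \left(\left(-136 + 79\right) - 142\right) = -11 + 239 \left(\left(-136 + 79\right) - 142\right) = -11 + 239 \left(-57 - 142\right) = -11 + 239 \left(-199\right) = -11 - 47561 = -47572$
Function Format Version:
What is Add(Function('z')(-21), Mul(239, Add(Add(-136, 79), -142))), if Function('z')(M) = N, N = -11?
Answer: -47572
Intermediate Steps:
Function('z')(M) = -11
Add(Function('z')(-21), Mul(239, Add(Add(-136, 79), -142))) = Add(-11, Mul(239, Add(Add(-136, 79), -142))) = Add(-11, Mul(239, Add(-57, -142))) = Add(-11, Mul(239, -199)) = Add(-11, -47561) = -47572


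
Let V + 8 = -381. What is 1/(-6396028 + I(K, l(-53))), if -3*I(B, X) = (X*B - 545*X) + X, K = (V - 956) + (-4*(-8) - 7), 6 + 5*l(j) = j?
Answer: -15/96050396 ≈ -1.5617e-7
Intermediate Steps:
V = -389 (V = -8 - 381 = -389)
l(j) = -6/5 + j/5
K = -1320 (K = (-389 - 956) + (-4*(-8) - 7) = -1345 + (32 - 7) = -1345 + 25 = -1320)
I(B, X) = 544*X/3 - B*X/3 (I(B, X) = -((X*B - 545*X) + X)/3 = -((B*X - 545*X) + X)/3 = -((-545*X + B*X) + X)/3 = -(-544*X + B*X)/3 = 544*X/3 - B*X/3)
1/(-6396028 + I(K, l(-53))) = 1/(-6396028 + (-6/5 + (⅕)*(-53))*(544 - 1*(-1320))/3) = 1/(-6396028 + (-6/5 - 53/5)*(544 + 1320)/3) = 1/(-6396028 + (⅓)*(-59/5)*1864) = 1/(-6396028 - 109976/15) = 1/(-96050396/15) = -15/96050396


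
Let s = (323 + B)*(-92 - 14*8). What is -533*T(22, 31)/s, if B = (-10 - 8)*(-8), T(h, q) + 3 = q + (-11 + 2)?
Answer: 10127/95268 ≈ 0.10630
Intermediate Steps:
T(h, q) = -12 + q (T(h, q) = -3 + (q + (-11 + 2)) = -3 + (q - 9) = -3 + (-9 + q) = -12 + q)
B = 144 (B = -18*(-8) = 144)
s = -95268 (s = (323 + 144)*(-92 - 14*8) = 467*(-92 - 112) = 467*(-204) = -95268)
-533*T(22, 31)/s = -533/((-95268/(-12 + 31))) = -533/((-95268/19)) = -533/((-95268*1/19)) = -533/(-95268/19) = -533*(-19/95268) = 10127/95268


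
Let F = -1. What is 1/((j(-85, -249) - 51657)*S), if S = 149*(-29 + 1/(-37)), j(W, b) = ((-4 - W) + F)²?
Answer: 37/7242296682 ≈ 5.1089e-9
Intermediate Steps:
j(W, b) = (-5 - W)² (j(W, b) = ((-4 - W) - 1)² = (-5 - W)²)
S = -160026/37 (S = 149*(-29 - 1/37) = 149*(-1074/37) = -160026/37 ≈ -4325.0)
1/((j(-85, -249) - 51657)*S) = 1/(((5 - 85)² - 51657)*(-160026/37)) = -37/160026/((-80)² - 51657) = -37/160026/(6400 - 51657) = -37/160026/(-45257) = -1/45257*(-37/160026) = 37/7242296682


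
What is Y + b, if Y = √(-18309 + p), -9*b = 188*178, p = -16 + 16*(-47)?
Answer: -33464/9 + I*√19077 ≈ -3718.2 + 138.12*I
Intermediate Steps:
p = -768 (p = -16 - 752 = -768)
b = -33464/9 (b = -188*178/9 = -⅑*33464 = -33464/9 ≈ -3718.2)
Y = I*√19077 (Y = √(-18309 - 768) = √(-19077) = I*√19077 ≈ 138.12*I)
Y + b = I*√19077 - 33464/9 = -33464/9 + I*√19077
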